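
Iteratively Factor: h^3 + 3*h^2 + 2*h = (h + 2)*(h^2 + h) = (h + 1)*(h + 2)*(h)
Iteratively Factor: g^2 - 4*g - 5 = (g - 5)*(g + 1)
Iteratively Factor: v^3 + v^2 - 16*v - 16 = (v + 4)*(v^2 - 3*v - 4) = (v + 1)*(v + 4)*(v - 4)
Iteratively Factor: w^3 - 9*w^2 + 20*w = (w)*(w^2 - 9*w + 20) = w*(w - 4)*(w - 5)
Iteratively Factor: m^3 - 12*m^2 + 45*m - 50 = (m - 5)*(m^2 - 7*m + 10) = (m - 5)*(m - 2)*(m - 5)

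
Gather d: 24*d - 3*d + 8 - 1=21*d + 7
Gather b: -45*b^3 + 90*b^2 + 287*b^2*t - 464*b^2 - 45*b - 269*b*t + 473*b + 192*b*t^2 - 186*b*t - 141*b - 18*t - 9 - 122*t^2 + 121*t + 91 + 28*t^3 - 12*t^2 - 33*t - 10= -45*b^3 + b^2*(287*t - 374) + b*(192*t^2 - 455*t + 287) + 28*t^3 - 134*t^2 + 70*t + 72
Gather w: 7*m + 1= 7*m + 1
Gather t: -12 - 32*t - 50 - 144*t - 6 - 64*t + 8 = -240*t - 60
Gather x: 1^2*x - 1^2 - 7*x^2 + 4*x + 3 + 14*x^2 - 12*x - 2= 7*x^2 - 7*x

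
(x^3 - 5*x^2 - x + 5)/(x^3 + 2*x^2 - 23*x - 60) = (x^2 - 1)/(x^2 + 7*x + 12)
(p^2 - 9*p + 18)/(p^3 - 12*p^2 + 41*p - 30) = (p - 3)/(p^2 - 6*p + 5)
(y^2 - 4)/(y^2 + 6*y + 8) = (y - 2)/(y + 4)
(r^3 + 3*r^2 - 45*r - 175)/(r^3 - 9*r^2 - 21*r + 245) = (r + 5)/(r - 7)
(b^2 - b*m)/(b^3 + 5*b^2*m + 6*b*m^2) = (b - m)/(b^2 + 5*b*m + 6*m^2)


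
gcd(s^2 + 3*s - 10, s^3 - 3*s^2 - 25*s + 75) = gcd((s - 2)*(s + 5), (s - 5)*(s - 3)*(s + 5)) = s + 5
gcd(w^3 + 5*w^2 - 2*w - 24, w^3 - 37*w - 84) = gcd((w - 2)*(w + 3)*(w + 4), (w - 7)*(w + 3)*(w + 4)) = w^2 + 7*w + 12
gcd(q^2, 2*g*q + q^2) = q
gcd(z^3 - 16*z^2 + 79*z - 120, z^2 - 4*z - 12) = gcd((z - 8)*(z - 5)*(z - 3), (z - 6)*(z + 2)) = 1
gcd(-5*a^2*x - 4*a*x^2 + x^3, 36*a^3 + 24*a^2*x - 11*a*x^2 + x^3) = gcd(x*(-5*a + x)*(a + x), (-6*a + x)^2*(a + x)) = a + x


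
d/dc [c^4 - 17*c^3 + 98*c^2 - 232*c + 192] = 4*c^3 - 51*c^2 + 196*c - 232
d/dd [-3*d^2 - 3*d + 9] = -6*d - 3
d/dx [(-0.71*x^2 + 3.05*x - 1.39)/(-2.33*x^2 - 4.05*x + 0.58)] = (9.982*x^2 - 7.301*x - 3.8605)/(5.4289*x^4 + 18.873*x^3 + 13.6997*x^2 - 4.698*x + 0.3364)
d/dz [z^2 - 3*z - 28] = 2*z - 3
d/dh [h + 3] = 1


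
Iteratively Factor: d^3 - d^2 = (d)*(d^2 - d) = d*(d - 1)*(d)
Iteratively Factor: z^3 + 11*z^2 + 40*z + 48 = (z + 4)*(z^2 + 7*z + 12) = (z + 4)^2*(z + 3)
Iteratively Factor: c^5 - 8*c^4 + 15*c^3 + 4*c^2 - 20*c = (c + 1)*(c^4 - 9*c^3 + 24*c^2 - 20*c) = (c - 5)*(c + 1)*(c^3 - 4*c^2 + 4*c) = (c - 5)*(c - 2)*(c + 1)*(c^2 - 2*c) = (c - 5)*(c - 2)^2*(c + 1)*(c)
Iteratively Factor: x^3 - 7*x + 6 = (x - 1)*(x^2 + x - 6) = (x - 2)*(x - 1)*(x + 3)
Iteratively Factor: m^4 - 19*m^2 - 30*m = (m + 2)*(m^3 - 2*m^2 - 15*m) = (m - 5)*(m + 2)*(m^2 + 3*m) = m*(m - 5)*(m + 2)*(m + 3)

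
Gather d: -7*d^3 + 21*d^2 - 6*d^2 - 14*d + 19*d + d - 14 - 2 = -7*d^3 + 15*d^2 + 6*d - 16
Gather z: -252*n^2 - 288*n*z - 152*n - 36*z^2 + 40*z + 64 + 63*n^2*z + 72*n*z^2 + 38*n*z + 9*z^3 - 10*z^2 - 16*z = -252*n^2 - 152*n + 9*z^3 + z^2*(72*n - 46) + z*(63*n^2 - 250*n + 24) + 64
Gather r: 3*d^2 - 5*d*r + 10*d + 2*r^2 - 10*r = 3*d^2 + 10*d + 2*r^2 + r*(-5*d - 10)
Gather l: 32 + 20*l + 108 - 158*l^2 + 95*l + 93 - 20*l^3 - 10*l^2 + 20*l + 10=-20*l^3 - 168*l^2 + 135*l + 243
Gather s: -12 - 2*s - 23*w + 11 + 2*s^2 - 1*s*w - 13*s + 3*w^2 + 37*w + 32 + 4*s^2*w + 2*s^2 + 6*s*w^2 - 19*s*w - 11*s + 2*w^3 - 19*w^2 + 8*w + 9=s^2*(4*w + 4) + s*(6*w^2 - 20*w - 26) + 2*w^3 - 16*w^2 + 22*w + 40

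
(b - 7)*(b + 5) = b^2 - 2*b - 35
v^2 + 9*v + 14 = (v + 2)*(v + 7)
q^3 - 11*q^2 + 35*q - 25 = (q - 5)^2*(q - 1)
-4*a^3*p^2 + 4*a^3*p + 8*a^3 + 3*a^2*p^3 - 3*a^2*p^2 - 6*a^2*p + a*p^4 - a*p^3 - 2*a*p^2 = (-a + p)*(4*a + p)*(p - 2)*(a*p + a)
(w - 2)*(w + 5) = w^2 + 3*w - 10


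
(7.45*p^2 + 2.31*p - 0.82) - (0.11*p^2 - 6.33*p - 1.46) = 7.34*p^2 + 8.64*p + 0.64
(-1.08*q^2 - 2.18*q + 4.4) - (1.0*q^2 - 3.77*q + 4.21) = -2.08*q^2 + 1.59*q + 0.19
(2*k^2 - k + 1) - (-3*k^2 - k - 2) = 5*k^2 + 3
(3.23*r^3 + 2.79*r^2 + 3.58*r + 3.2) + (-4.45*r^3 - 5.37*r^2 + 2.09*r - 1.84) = -1.22*r^3 - 2.58*r^2 + 5.67*r + 1.36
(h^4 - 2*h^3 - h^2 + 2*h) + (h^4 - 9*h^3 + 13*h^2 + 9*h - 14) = 2*h^4 - 11*h^3 + 12*h^2 + 11*h - 14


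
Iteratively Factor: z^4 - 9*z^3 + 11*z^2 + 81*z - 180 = (z - 4)*(z^3 - 5*z^2 - 9*z + 45) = (z - 5)*(z - 4)*(z^2 - 9) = (z - 5)*(z - 4)*(z + 3)*(z - 3)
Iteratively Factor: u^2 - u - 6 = (u + 2)*(u - 3)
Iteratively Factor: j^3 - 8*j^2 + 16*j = (j)*(j^2 - 8*j + 16) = j*(j - 4)*(j - 4)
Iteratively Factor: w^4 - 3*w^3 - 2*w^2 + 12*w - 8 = (w - 2)*(w^3 - w^2 - 4*w + 4) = (w - 2)^2*(w^2 + w - 2) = (w - 2)^2*(w + 2)*(w - 1)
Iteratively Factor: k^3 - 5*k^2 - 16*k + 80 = (k - 5)*(k^2 - 16) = (k - 5)*(k - 4)*(k + 4)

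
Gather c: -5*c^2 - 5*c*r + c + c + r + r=-5*c^2 + c*(2 - 5*r) + 2*r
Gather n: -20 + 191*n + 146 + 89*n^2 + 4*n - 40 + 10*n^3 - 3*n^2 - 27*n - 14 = 10*n^3 + 86*n^2 + 168*n + 72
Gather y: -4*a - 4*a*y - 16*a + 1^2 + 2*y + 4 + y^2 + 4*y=-20*a + y^2 + y*(6 - 4*a) + 5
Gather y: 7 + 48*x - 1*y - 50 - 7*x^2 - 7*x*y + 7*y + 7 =-7*x^2 + 48*x + y*(6 - 7*x) - 36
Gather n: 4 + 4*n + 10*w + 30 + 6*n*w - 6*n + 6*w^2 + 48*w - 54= n*(6*w - 2) + 6*w^2 + 58*w - 20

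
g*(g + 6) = g^2 + 6*g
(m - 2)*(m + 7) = m^2 + 5*m - 14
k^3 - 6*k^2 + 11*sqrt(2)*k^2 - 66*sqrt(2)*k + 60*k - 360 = (k - 6)*(k + 5*sqrt(2))*(k + 6*sqrt(2))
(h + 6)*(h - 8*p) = h^2 - 8*h*p + 6*h - 48*p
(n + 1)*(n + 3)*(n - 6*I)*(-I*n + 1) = -I*n^4 - 5*n^3 - 4*I*n^3 - 20*n^2 - 9*I*n^2 - 15*n - 24*I*n - 18*I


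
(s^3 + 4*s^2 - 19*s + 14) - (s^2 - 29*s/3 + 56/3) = s^3 + 3*s^2 - 28*s/3 - 14/3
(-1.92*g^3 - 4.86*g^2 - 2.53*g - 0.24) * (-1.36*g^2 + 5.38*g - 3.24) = 2.6112*g^5 - 3.72*g^4 - 16.4852*g^3 + 2.4614*g^2 + 6.906*g + 0.7776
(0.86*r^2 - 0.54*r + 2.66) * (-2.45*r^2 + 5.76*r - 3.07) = -2.107*r^4 + 6.2766*r^3 - 12.2676*r^2 + 16.9794*r - 8.1662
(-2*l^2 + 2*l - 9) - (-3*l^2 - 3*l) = l^2 + 5*l - 9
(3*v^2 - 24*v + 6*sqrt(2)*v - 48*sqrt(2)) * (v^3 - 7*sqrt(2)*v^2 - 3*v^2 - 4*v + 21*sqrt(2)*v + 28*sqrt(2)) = 3*v^5 - 33*v^4 - 15*sqrt(2)*v^4 - 24*v^3 + 165*sqrt(2)*v^3 - 300*sqrt(2)*v^2 + 1020*v^2 - 1680*v - 480*sqrt(2)*v - 2688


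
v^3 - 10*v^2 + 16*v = v*(v - 8)*(v - 2)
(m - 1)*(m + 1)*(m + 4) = m^3 + 4*m^2 - m - 4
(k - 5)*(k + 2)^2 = k^3 - k^2 - 16*k - 20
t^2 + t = t*(t + 1)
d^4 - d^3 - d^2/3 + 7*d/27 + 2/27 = (d - 1)*(d - 2/3)*(d + 1/3)^2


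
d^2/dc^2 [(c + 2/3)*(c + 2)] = 2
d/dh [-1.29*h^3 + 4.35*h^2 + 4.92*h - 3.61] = -3.87*h^2 + 8.7*h + 4.92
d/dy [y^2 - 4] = 2*y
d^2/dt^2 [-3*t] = 0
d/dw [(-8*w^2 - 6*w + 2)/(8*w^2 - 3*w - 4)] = 2*(36*w^2 + 16*w + 15)/(64*w^4 - 48*w^3 - 55*w^2 + 24*w + 16)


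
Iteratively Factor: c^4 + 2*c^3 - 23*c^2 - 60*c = (c + 3)*(c^3 - c^2 - 20*c) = c*(c + 3)*(c^2 - c - 20) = c*(c - 5)*(c + 3)*(c + 4)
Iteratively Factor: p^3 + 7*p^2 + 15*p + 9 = (p + 3)*(p^2 + 4*p + 3) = (p + 3)^2*(p + 1)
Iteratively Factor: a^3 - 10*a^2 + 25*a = (a - 5)*(a^2 - 5*a) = a*(a - 5)*(a - 5)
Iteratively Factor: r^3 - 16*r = (r + 4)*(r^2 - 4*r) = r*(r + 4)*(r - 4)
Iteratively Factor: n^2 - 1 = (n - 1)*(n + 1)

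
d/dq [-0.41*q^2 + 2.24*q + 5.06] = 2.24 - 0.82*q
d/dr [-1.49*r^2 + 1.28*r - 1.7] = 1.28 - 2.98*r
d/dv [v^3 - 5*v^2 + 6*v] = 3*v^2 - 10*v + 6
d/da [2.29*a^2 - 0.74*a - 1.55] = 4.58*a - 0.74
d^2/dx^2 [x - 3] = 0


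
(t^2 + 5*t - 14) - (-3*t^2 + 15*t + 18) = 4*t^2 - 10*t - 32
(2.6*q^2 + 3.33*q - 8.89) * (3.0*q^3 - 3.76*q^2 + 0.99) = 7.8*q^5 + 0.214*q^4 - 39.1908*q^3 + 36.0004*q^2 + 3.2967*q - 8.8011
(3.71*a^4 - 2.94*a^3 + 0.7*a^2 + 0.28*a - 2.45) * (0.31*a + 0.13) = 1.1501*a^5 - 0.4291*a^4 - 0.1652*a^3 + 0.1778*a^2 - 0.7231*a - 0.3185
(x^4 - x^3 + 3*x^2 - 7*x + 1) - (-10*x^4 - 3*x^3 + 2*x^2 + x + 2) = 11*x^4 + 2*x^3 + x^2 - 8*x - 1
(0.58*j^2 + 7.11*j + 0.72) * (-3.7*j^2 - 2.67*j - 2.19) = -2.146*j^4 - 27.8556*j^3 - 22.9179*j^2 - 17.4933*j - 1.5768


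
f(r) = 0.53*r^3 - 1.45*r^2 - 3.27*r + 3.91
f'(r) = 1.59*r^2 - 2.9*r - 3.27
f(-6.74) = -202.20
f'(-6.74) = 88.51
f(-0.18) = 4.45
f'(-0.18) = -2.70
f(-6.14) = -153.36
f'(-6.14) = 74.48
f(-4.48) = -58.20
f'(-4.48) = 41.63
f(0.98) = -0.19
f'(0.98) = -4.58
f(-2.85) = -10.82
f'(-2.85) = 17.91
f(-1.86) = 1.57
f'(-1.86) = 7.62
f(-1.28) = 4.61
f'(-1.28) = 3.05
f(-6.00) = -143.15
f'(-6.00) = 71.37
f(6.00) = 46.57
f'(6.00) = 36.57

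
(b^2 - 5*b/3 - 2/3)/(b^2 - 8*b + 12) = (b + 1/3)/(b - 6)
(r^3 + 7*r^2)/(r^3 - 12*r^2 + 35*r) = r*(r + 7)/(r^2 - 12*r + 35)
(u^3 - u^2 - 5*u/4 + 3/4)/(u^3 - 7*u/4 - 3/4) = (2*u - 1)/(2*u + 1)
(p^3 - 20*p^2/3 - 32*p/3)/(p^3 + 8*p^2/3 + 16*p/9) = 3*(p - 8)/(3*p + 4)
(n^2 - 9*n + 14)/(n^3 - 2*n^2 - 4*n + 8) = (n - 7)/(n^2 - 4)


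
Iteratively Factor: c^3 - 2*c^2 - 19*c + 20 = (c - 1)*(c^2 - c - 20) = (c - 5)*(c - 1)*(c + 4)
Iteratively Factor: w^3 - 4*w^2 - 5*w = (w - 5)*(w^2 + w) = w*(w - 5)*(w + 1)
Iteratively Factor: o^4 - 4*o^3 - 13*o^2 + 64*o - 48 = (o - 3)*(o^3 - o^2 - 16*o + 16) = (o - 3)*(o + 4)*(o^2 - 5*o + 4) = (o - 3)*(o - 1)*(o + 4)*(o - 4)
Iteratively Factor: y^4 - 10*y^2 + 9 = (y - 1)*(y^3 + y^2 - 9*y - 9) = (y - 1)*(y + 3)*(y^2 - 2*y - 3) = (y - 3)*(y - 1)*(y + 3)*(y + 1)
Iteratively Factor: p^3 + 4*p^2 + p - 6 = (p + 2)*(p^2 + 2*p - 3) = (p - 1)*(p + 2)*(p + 3)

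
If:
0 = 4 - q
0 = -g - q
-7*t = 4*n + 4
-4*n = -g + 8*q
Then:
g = -4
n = -9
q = 4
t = 32/7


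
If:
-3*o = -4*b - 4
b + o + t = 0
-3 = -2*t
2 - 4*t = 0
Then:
No Solution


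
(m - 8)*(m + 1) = m^2 - 7*m - 8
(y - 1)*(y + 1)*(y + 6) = y^3 + 6*y^2 - y - 6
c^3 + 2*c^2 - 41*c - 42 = (c - 6)*(c + 1)*(c + 7)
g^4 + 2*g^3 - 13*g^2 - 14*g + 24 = (g - 3)*(g - 1)*(g + 2)*(g + 4)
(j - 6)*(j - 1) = j^2 - 7*j + 6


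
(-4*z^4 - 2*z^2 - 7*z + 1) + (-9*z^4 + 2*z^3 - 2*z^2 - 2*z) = -13*z^4 + 2*z^3 - 4*z^2 - 9*z + 1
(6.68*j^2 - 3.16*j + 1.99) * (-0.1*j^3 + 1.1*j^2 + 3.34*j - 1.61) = -0.668*j^5 + 7.664*j^4 + 18.6362*j^3 - 19.1202*j^2 + 11.7342*j - 3.2039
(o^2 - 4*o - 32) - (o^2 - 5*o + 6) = o - 38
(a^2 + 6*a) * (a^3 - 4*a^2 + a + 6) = a^5 + 2*a^4 - 23*a^3 + 12*a^2 + 36*a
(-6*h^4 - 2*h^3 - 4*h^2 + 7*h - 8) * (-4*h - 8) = 24*h^5 + 56*h^4 + 32*h^3 + 4*h^2 - 24*h + 64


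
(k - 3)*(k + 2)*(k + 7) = k^3 + 6*k^2 - 13*k - 42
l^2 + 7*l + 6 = (l + 1)*(l + 6)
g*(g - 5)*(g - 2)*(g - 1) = g^4 - 8*g^3 + 17*g^2 - 10*g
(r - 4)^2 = r^2 - 8*r + 16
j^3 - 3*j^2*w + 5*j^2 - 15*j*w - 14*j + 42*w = (j - 2)*(j + 7)*(j - 3*w)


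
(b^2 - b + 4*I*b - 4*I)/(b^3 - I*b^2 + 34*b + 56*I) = (b - 1)/(b^2 - 5*I*b + 14)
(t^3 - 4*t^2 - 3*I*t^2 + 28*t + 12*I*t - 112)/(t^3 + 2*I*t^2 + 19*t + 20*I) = (t^3 + t^2*(-4 - 3*I) + t*(28 + 12*I) - 112)/(t^3 + 2*I*t^2 + 19*t + 20*I)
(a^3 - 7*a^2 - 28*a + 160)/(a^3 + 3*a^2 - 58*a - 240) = (a - 4)/(a + 6)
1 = 1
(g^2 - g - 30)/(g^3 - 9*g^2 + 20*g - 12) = (g + 5)/(g^2 - 3*g + 2)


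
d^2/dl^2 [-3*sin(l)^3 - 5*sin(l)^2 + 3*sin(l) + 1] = 27*sin(l)^3 + 20*sin(l)^2 - 21*sin(l) - 10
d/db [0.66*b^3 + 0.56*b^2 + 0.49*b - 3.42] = 1.98*b^2 + 1.12*b + 0.49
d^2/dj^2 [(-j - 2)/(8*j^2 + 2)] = 4*(-16*j^2*(j + 2) + (3*j + 2)*(4*j^2 + 1))/(4*j^2 + 1)^3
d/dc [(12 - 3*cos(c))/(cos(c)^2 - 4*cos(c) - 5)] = 3*(sin(c)^2 + 8*cos(c) - 22)*sin(c)/(sin(c)^2 + 4*cos(c) + 4)^2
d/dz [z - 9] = 1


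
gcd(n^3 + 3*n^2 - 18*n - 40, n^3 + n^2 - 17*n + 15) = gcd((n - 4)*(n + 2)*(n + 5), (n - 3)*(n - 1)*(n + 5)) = n + 5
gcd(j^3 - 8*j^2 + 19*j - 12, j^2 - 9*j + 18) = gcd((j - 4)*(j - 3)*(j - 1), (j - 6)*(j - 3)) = j - 3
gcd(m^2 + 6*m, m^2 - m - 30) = 1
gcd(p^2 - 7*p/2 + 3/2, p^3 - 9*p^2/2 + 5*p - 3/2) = p^2 - 7*p/2 + 3/2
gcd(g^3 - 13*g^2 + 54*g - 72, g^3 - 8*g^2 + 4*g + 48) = g^2 - 10*g + 24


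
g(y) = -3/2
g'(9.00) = 0.00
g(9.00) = -1.50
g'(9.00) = 0.00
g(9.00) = -1.50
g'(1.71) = 0.00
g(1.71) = -1.50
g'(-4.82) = 0.00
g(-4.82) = -1.50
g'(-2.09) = 0.00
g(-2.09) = -1.50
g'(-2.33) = 0.00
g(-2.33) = -1.50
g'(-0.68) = 0.00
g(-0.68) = -1.50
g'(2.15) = 0.00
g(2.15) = -1.50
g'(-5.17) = 0.00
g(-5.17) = -1.50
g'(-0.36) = 0.00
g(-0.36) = -1.50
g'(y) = 0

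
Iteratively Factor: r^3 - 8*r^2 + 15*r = (r)*(r^2 - 8*r + 15) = r*(r - 5)*(r - 3)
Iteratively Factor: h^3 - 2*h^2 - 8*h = (h - 4)*(h^2 + 2*h) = (h - 4)*(h + 2)*(h)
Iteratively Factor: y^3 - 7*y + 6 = (y + 3)*(y^2 - 3*y + 2) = (y - 1)*(y + 3)*(y - 2)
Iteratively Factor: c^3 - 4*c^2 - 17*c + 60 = (c - 5)*(c^2 + c - 12) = (c - 5)*(c + 4)*(c - 3)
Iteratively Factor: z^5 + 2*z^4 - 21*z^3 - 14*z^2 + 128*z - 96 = (z + 4)*(z^4 - 2*z^3 - 13*z^2 + 38*z - 24) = (z - 3)*(z + 4)*(z^3 + z^2 - 10*z + 8) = (z - 3)*(z - 1)*(z + 4)*(z^2 + 2*z - 8) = (z - 3)*(z - 2)*(z - 1)*(z + 4)*(z + 4)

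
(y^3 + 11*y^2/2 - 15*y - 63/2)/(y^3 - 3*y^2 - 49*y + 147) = (y + 3/2)/(y - 7)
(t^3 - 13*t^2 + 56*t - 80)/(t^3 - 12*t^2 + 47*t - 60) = (t - 4)/(t - 3)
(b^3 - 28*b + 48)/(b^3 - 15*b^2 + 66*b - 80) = (b^2 + 2*b - 24)/(b^2 - 13*b + 40)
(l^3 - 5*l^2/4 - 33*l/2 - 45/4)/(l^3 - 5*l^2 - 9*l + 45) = (l + 3/4)/(l - 3)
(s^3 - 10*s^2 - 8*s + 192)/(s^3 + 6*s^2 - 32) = (s^2 - 14*s + 48)/(s^2 + 2*s - 8)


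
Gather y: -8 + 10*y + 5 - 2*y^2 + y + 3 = -2*y^2 + 11*y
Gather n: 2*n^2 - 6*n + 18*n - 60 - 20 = 2*n^2 + 12*n - 80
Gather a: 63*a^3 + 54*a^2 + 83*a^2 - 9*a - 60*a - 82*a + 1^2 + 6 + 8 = 63*a^3 + 137*a^2 - 151*a + 15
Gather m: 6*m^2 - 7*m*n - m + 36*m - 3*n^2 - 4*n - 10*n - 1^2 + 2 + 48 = 6*m^2 + m*(35 - 7*n) - 3*n^2 - 14*n + 49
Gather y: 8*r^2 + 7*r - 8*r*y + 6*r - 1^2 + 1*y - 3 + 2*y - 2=8*r^2 + 13*r + y*(3 - 8*r) - 6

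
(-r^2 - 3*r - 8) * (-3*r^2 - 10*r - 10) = 3*r^4 + 19*r^3 + 64*r^2 + 110*r + 80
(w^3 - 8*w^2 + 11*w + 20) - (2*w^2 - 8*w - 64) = w^3 - 10*w^2 + 19*w + 84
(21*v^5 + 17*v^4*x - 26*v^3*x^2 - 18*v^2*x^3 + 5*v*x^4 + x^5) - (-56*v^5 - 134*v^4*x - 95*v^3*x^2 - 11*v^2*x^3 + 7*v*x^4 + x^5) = 77*v^5 + 151*v^4*x + 69*v^3*x^2 - 7*v^2*x^3 - 2*v*x^4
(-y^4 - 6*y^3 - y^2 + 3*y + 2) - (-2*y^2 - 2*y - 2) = -y^4 - 6*y^3 + y^2 + 5*y + 4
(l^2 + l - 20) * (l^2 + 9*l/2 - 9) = l^4 + 11*l^3/2 - 49*l^2/2 - 99*l + 180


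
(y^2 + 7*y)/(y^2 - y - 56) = y/(y - 8)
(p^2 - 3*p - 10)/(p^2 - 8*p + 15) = (p + 2)/(p - 3)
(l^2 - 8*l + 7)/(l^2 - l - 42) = (l - 1)/(l + 6)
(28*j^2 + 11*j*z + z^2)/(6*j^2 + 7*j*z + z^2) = (28*j^2 + 11*j*z + z^2)/(6*j^2 + 7*j*z + z^2)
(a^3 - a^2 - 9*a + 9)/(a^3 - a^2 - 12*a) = (a^2 - 4*a + 3)/(a*(a - 4))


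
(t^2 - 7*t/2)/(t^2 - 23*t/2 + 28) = t/(t - 8)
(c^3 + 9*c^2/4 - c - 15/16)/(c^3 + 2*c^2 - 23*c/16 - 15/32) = 2*(2*c + 1)/(4*c + 1)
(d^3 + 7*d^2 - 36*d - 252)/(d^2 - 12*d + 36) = (d^2 + 13*d + 42)/(d - 6)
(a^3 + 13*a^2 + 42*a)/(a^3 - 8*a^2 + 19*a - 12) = a*(a^2 + 13*a + 42)/(a^3 - 8*a^2 + 19*a - 12)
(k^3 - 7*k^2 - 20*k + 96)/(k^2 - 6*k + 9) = (k^2 - 4*k - 32)/(k - 3)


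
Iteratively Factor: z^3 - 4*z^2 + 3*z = (z - 1)*(z^2 - 3*z) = z*(z - 1)*(z - 3)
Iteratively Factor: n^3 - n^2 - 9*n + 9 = (n + 3)*(n^2 - 4*n + 3) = (n - 3)*(n + 3)*(n - 1)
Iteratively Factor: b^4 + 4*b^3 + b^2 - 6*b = (b + 2)*(b^3 + 2*b^2 - 3*b) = (b + 2)*(b + 3)*(b^2 - b) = b*(b + 2)*(b + 3)*(b - 1)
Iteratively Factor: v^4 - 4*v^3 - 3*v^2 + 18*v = (v - 3)*(v^3 - v^2 - 6*v) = (v - 3)^2*(v^2 + 2*v) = v*(v - 3)^2*(v + 2)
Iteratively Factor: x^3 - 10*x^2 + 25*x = (x)*(x^2 - 10*x + 25) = x*(x - 5)*(x - 5)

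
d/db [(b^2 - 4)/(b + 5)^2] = 10*b/(b + 5)^3 + 8/(b + 5)^3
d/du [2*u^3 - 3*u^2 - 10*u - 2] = 6*u^2 - 6*u - 10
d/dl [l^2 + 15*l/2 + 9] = 2*l + 15/2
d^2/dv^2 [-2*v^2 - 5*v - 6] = -4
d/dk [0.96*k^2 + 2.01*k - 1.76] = 1.92*k + 2.01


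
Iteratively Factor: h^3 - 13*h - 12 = (h + 1)*(h^2 - h - 12) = (h + 1)*(h + 3)*(h - 4)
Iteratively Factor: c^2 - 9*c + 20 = (c - 5)*(c - 4)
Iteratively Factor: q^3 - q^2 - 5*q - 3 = (q + 1)*(q^2 - 2*q - 3) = (q - 3)*(q + 1)*(q + 1)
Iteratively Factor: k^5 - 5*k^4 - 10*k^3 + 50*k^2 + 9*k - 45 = (k + 1)*(k^4 - 6*k^3 - 4*k^2 + 54*k - 45) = (k + 1)*(k + 3)*(k^3 - 9*k^2 + 23*k - 15) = (k - 5)*(k + 1)*(k + 3)*(k^2 - 4*k + 3) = (k - 5)*(k - 1)*(k + 1)*(k + 3)*(k - 3)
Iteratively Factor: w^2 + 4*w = (w)*(w + 4)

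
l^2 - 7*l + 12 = (l - 4)*(l - 3)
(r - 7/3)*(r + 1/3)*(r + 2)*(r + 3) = r^4 + 3*r^3 - 43*r^2/9 - 143*r/9 - 14/3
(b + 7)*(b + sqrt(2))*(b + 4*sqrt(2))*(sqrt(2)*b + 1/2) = sqrt(2)*b^4 + 7*sqrt(2)*b^3 + 21*b^3/2 + 21*sqrt(2)*b^2/2 + 147*b^2/2 + 4*b + 147*sqrt(2)*b/2 + 28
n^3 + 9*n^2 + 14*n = n*(n + 2)*(n + 7)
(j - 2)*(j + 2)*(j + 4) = j^3 + 4*j^2 - 4*j - 16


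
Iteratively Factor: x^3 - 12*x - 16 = (x - 4)*(x^2 + 4*x + 4) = (x - 4)*(x + 2)*(x + 2)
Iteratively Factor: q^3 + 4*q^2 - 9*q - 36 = (q + 3)*(q^2 + q - 12) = (q + 3)*(q + 4)*(q - 3)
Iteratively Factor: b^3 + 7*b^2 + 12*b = (b + 3)*(b^2 + 4*b) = (b + 3)*(b + 4)*(b)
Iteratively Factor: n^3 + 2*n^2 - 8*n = (n + 4)*(n^2 - 2*n) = n*(n + 4)*(n - 2)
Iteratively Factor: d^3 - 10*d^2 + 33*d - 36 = (d - 3)*(d^2 - 7*d + 12) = (d - 3)^2*(d - 4)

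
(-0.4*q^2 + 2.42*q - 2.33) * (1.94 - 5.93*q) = 2.372*q^3 - 15.1266*q^2 + 18.5117*q - 4.5202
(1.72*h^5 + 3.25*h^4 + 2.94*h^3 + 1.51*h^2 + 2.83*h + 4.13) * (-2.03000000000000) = -3.4916*h^5 - 6.5975*h^4 - 5.9682*h^3 - 3.0653*h^2 - 5.7449*h - 8.3839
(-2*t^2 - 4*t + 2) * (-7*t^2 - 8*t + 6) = 14*t^4 + 44*t^3 + 6*t^2 - 40*t + 12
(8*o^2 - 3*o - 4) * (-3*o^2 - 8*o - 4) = -24*o^4 - 55*o^3 + 4*o^2 + 44*o + 16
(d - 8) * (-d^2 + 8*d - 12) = -d^3 + 16*d^2 - 76*d + 96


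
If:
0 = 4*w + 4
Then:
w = -1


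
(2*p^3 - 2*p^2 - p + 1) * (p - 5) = 2*p^4 - 12*p^3 + 9*p^2 + 6*p - 5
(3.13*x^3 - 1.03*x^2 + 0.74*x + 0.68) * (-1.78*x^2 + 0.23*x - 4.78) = -5.5714*x^5 + 2.5533*x^4 - 16.5155*x^3 + 3.8832*x^2 - 3.3808*x - 3.2504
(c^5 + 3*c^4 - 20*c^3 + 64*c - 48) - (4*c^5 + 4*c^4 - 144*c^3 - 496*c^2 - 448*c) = -3*c^5 - c^4 + 124*c^3 + 496*c^2 + 512*c - 48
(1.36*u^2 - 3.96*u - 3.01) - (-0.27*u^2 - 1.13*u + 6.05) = 1.63*u^2 - 2.83*u - 9.06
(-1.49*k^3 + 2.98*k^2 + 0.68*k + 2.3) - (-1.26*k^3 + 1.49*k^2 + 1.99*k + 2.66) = -0.23*k^3 + 1.49*k^2 - 1.31*k - 0.36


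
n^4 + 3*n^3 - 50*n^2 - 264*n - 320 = (n - 8)*(n + 2)*(n + 4)*(n + 5)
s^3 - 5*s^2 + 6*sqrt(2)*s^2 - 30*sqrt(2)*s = s*(s - 5)*(s + 6*sqrt(2))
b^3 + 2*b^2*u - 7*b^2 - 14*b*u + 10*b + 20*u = (b - 5)*(b - 2)*(b + 2*u)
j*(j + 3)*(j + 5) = j^3 + 8*j^2 + 15*j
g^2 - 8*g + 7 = (g - 7)*(g - 1)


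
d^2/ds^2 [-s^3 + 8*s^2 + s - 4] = 16 - 6*s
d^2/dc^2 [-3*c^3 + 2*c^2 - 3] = 4 - 18*c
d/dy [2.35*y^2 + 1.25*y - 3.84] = 4.7*y + 1.25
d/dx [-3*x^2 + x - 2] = 1 - 6*x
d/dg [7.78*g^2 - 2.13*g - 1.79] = 15.56*g - 2.13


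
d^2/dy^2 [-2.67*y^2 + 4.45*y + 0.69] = -5.34000000000000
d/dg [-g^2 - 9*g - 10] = -2*g - 9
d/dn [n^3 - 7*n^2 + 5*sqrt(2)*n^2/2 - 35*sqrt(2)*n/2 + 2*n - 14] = 3*n^2 - 14*n + 5*sqrt(2)*n - 35*sqrt(2)/2 + 2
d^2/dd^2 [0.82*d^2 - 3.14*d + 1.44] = 1.64000000000000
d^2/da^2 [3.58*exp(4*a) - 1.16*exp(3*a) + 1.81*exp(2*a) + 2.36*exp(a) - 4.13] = (57.28*exp(3*a) - 10.44*exp(2*a) + 7.24*exp(a) + 2.36)*exp(a)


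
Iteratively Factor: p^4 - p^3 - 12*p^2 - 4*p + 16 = (p + 2)*(p^3 - 3*p^2 - 6*p + 8) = (p + 2)^2*(p^2 - 5*p + 4) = (p - 1)*(p + 2)^2*(p - 4)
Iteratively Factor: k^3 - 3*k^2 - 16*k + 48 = (k - 4)*(k^2 + k - 12) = (k - 4)*(k - 3)*(k + 4)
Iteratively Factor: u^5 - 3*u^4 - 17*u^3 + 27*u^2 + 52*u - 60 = (u - 1)*(u^4 - 2*u^3 - 19*u^2 + 8*u + 60) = (u - 1)*(u + 3)*(u^3 - 5*u^2 - 4*u + 20) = (u - 2)*(u - 1)*(u + 3)*(u^2 - 3*u - 10) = (u - 5)*(u - 2)*(u - 1)*(u + 3)*(u + 2)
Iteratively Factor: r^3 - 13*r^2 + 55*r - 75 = (r - 5)*(r^2 - 8*r + 15) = (r - 5)*(r - 3)*(r - 5)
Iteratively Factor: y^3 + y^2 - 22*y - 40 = (y + 2)*(y^2 - y - 20) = (y + 2)*(y + 4)*(y - 5)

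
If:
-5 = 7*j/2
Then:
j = -10/7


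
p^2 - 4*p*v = p*(p - 4*v)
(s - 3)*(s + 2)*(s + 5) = s^3 + 4*s^2 - 11*s - 30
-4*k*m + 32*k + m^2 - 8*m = (-4*k + m)*(m - 8)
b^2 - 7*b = b*(b - 7)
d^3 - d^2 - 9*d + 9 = (d - 3)*(d - 1)*(d + 3)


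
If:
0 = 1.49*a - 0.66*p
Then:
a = 0.442953020134228*p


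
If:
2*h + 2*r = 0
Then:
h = -r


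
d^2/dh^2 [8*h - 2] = 0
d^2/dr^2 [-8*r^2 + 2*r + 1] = -16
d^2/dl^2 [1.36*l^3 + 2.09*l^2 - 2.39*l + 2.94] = 8.16*l + 4.18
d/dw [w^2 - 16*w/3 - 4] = 2*w - 16/3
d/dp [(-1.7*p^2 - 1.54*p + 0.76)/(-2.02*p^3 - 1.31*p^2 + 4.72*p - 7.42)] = (-3.434*p^4 - 6.2216*p^3 - 5.4358*p^2 + 27.2192*p + 7.8396)/(4.0804*p^6 + 5.2924*p^5 - 17.3527*p^4 + 17.6104*p^3 + 41.7188*p^2 - 70.0448*p + 55.0564)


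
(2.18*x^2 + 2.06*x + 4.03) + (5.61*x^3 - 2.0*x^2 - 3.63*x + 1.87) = 5.61*x^3 + 0.18*x^2 - 1.57*x + 5.9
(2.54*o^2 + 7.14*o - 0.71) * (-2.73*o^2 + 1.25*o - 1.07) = -6.9342*o^4 - 16.3172*o^3 + 8.1455*o^2 - 8.5273*o + 0.7597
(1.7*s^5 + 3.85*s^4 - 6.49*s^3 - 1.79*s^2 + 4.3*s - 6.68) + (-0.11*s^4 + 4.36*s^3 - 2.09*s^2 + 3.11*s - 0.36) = 1.7*s^5 + 3.74*s^4 - 2.13*s^3 - 3.88*s^2 + 7.41*s - 7.04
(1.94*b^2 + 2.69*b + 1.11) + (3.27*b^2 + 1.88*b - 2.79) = 5.21*b^2 + 4.57*b - 1.68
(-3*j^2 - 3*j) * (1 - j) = 3*j^3 - 3*j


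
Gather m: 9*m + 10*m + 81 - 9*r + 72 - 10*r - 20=19*m - 19*r + 133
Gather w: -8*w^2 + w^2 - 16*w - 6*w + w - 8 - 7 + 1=-7*w^2 - 21*w - 14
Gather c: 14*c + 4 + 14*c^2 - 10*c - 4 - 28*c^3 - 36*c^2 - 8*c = -28*c^3 - 22*c^2 - 4*c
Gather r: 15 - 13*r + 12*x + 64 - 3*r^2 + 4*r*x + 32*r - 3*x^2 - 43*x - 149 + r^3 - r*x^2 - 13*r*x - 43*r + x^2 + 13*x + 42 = r^3 - 3*r^2 + r*(-x^2 - 9*x - 24) - 2*x^2 - 18*x - 28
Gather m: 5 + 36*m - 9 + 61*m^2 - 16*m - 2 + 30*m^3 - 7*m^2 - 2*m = 30*m^3 + 54*m^2 + 18*m - 6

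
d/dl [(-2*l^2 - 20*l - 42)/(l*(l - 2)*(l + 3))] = 2*(l^2 + 14*l - 14)/(l^2*(l^2 - 4*l + 4))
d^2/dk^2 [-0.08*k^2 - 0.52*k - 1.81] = -0.160000000000000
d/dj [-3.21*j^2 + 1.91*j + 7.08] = 1.91 - 6.42*j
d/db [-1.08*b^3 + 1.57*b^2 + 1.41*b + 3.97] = -3.24*b^2 + 3.14*b + 1.41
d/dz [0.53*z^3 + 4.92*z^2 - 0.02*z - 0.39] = 1.59*z^2 + 9.84*z - 0.02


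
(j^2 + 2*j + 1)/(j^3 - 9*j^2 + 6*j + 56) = (j^2 + 2*j + 1)/(j^3 - 9*j^2 + 6*j + 56)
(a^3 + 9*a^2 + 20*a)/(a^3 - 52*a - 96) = a*(a^2 + 9*a + 20)/(a^3 - 52*a - 96)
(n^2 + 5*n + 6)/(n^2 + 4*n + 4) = (n + 3)/(n + 2)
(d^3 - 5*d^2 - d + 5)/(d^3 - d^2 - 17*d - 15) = (d - 1)/(d + 3)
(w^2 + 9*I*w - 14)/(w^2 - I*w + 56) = (w + 2*I)/(w - 8*I)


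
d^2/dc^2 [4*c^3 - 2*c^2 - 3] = 24*c - 4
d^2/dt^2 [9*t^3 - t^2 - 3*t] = 54*t - 2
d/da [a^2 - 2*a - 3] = 2*a - 2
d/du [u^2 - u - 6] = 2*u - 1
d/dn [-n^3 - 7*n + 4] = -3*n^2 - 7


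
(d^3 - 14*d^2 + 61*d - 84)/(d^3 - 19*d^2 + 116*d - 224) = (d - 3)/(d - 8)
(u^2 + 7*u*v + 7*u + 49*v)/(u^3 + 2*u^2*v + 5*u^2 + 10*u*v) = (u^2 + 7*u*v + 7*u + 49*v)/(u*(u^2 + 2*u*v + 5*u + 10*v))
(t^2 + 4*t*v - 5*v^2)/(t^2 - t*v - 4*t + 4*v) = (t + 5*v)/(t - 4)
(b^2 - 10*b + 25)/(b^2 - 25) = (b - 5)/(b + 5)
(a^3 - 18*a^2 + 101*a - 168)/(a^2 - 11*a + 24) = a - 7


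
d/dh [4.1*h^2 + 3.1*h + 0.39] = 8.2*h + 3.1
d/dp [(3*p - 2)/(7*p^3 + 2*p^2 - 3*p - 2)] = 2*(-21*p^3 + 18*p^2 + 4*p - 6)/(49*p^6 + 28*p^5 - 38*p^4 - 40*p^3 + p^2 + 12*p + 4)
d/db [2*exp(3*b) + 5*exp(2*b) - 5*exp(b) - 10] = (6*exp(2*b) + 10*exp(b) - 5)*exp(b)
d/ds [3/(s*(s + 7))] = 3*(-2*s - 7)/(s^2*(s^2 + 14*s + 49))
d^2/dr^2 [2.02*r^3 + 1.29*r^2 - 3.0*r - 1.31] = 12.12*r + 2.58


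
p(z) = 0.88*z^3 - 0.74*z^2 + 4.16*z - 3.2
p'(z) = 2.64*z^2 - 1.48*z + 4.16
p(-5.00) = -152.50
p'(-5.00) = 77.56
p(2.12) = 10.68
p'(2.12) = 12.89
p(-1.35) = -12.33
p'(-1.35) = 10.97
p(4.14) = 63.78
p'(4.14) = 43.28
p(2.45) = 15.49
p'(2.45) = 16.38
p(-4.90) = -144.88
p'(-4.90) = 74.80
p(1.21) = 2.31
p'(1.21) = 6.23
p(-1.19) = -10.68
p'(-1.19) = 9.66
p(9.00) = 615.82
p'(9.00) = 204.68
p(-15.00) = -3202.10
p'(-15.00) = 620.36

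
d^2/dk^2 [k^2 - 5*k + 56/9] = 2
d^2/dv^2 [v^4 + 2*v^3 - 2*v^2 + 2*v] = 12*v^2 + 12*v - 4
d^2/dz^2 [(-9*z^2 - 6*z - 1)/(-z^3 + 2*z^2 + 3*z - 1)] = 2*(9*z^6 + 18*z^5 + 51*z^4 - 91*z^3 + 21*z^2 + 51*z + 38)/(z^9 - 6*z^8 + 3*z^7 + 31*z^6 - 21*z^5 - 60*z^4 + 12*z^3 + 21*z^2 - 9*z + 1)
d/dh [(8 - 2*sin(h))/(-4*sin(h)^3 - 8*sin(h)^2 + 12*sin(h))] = (-sin(h)^3 + 5*sin(h)^2 + 8*sin(h) - 6)*cos(h)/((sin(h) - 1)^2*(sin(h) + 3)^2*sin(h)^2)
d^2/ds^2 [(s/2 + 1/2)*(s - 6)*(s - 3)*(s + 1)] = 6*s^2 - 21*s + 1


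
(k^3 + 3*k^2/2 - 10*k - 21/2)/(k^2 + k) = k + 1/2 - 21/(2*k)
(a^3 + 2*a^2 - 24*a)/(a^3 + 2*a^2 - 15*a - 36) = a*(a + 6)/(a^2 + 6*a + 9)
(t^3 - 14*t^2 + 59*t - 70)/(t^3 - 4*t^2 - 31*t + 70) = (t - 5)/(t + 5)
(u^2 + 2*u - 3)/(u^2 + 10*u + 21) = (u - 1)/(u + 7)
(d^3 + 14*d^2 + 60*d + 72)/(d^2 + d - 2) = (d^2 + 12*d + 36)/(d - 1)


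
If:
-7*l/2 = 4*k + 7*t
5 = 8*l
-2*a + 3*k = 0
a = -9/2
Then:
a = -9/2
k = -3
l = 5/8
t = 157/112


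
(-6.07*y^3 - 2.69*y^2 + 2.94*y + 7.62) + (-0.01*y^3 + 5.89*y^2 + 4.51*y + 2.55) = -6.08*y^3 + 3.2*y^2 + 7.45*y + 10.17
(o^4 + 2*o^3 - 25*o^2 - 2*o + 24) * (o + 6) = o^5 + 8*o^4 - 13*o^3 - 152*o^2 + 12*o + 144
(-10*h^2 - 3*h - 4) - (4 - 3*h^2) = -7*h^2 - 3*h - 8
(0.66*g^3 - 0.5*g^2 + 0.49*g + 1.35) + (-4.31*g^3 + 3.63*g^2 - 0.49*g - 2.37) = -3.65*g^3 + 3.13*g^2 - 1.02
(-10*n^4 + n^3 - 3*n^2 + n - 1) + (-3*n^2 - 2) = -10*n^4 + n^3 - 6*n^2 + n - 3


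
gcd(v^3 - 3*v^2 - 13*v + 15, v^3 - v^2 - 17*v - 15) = v^2 - 2*v - 15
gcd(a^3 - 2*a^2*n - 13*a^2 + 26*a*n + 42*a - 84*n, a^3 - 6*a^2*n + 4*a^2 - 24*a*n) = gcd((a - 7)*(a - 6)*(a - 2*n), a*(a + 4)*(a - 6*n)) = 1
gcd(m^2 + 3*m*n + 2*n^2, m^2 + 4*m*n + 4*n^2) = m + 2*n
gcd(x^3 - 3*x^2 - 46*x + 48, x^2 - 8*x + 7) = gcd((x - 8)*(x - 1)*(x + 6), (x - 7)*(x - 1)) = x - 1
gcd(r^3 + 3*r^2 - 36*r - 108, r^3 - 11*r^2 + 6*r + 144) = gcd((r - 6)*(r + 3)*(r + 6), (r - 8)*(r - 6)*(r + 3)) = r^2 - 3*r - 18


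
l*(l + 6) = l^2 + 6*l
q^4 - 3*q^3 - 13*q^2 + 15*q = q*(q - 5)*(q - 1)*(q + 3)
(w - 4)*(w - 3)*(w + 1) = w^3 - 6*w^2 + 5*w + 12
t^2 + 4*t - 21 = (t - 3)*(t + 7)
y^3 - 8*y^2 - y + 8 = (y - 8)*(y - 1)*(y + 1)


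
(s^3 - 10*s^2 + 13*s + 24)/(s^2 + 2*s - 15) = (s^2 - 7*s - 8)/(s + 5)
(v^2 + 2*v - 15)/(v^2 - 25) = (v - 3)/(v - 5)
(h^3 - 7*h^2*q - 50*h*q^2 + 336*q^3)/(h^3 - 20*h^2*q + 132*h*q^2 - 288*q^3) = (-h - 7*q)/(-h + 6*q)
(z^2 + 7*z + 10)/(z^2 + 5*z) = (z + 2)/z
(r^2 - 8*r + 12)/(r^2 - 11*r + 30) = (r - 2)/(r - 5)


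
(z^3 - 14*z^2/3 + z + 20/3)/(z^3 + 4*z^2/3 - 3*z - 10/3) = (z - 4)/(z + 2)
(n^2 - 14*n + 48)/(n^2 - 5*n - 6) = (n - 8)/(n + 1)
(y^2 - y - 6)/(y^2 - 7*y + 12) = (y + 2)/(y - 4)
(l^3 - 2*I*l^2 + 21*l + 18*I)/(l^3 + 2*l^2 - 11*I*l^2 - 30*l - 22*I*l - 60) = (l^2 + 4*I*l - 3)/(l^2 + l*(2 - 5*I) - 10*I)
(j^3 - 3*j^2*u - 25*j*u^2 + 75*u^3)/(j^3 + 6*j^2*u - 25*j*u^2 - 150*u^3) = (j - 3*u)/(j + 6*u)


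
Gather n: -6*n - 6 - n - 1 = -7*n - 7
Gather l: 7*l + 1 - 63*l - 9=-56*l - 8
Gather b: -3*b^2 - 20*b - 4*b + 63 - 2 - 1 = -3*b^2 - 24*b + 60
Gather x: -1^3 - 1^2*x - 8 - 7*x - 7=-8*x - 16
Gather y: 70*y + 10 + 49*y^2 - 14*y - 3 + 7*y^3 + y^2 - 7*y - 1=7*y^3 + 50*y^2 + 49*y + 6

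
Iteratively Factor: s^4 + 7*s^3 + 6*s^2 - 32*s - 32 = (s - 2)*(s^3 + 9*s^2 + 24*s + 16) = (s - 2)*(s + 4)*(s^2 + 5*s + 4) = (s - 2)*(s + 4)^2*(s + 1)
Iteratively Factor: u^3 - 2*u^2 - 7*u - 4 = (u + 1)*(u^2 - 3*u - 4) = (u + 1)^2*(u - 4)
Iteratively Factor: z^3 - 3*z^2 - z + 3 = (z - 1)*(z^2 - 2*z - 3) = (z - 3)*(z - 1)*(z + 1)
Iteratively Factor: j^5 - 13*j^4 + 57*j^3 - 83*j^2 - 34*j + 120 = (j - 3)*(j^4 - 10*j^3 + 27*j^2 - 2*j - 40) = (j - 3)*(j - 2)*(j^3 - 8*j^2 + 11*j + 20) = (j - 5)*(j - 3)*(j - 2)*(j^2 - 3*j - 4) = (j - 5)*(j - 3)*(j - 2)*(j + 1)*(j - 4)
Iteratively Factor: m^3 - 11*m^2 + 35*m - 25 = (m - 1)*(m^2 - 10*m + 25) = (m - 5)*(m - 1)*(m - 5)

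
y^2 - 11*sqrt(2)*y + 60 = (y - 6*sqrt(2))*(y - 5*sqrt(2))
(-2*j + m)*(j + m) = -2*j^2 - j*m + m^2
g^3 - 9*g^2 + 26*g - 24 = (g - 4)*(g - 3)*(g - 2)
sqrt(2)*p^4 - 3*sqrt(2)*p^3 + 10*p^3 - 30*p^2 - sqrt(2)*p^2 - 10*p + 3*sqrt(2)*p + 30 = (p - 3)*(p - 1)*(p + 5*sqrt(2))*(sqrt(2)*p + sqrt(2))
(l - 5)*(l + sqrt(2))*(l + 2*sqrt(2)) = l^3 - 5*l^2 + 3*sqrt(2)*l^2 - 15*sqrt(2)*l + 4*l - 20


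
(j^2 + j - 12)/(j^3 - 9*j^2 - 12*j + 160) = (j - 3)/(j^2 - 13*j + 40)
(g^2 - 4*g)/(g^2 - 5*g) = (g - 4)/(g - 5)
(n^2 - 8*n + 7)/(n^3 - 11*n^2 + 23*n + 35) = (n - 1)/(n^2 - 4*n - 5)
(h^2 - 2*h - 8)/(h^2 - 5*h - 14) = (h - 4)/(h - 7)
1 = 1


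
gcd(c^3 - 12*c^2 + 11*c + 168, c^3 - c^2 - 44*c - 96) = c^2 - 5*c - 24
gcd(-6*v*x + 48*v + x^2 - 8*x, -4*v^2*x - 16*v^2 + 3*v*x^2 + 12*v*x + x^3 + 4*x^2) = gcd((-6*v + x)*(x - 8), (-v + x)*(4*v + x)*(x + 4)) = 1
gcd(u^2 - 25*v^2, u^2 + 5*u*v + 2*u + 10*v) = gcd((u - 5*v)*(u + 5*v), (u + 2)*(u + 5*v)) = u + 5*v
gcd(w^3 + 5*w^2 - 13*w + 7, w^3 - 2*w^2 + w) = w^2 - 2*w + 1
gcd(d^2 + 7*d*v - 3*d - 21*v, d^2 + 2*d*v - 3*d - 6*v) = d - 3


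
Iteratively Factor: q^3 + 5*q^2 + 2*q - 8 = (q + 4)*(q^2 + q - 2) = (q - 1)*(q + 4)*(q + 2)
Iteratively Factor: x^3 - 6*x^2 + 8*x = (x - 4)*(x^2 - 2*x) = (x - 4)*(x - 2)*(x)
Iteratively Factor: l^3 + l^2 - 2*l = (l + 2)*(l^2 - l) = l*(l + 2)*(l - 1)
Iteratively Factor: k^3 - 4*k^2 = (k)*(k^2 - 4*k) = k^2*(k - 4)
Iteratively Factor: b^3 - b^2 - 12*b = (b - 4)*(b^2 + 3*b) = (b - 4)*(b + 3)*(b)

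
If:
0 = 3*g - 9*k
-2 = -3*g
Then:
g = 2/3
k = 2/9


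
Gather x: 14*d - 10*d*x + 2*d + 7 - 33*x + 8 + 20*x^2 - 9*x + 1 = 16*d + 20*x^2 + x*(-10*d - 42) + 16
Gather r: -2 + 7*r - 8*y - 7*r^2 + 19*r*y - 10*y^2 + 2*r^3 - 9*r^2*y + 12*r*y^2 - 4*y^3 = 2*r^3 + r^2*(-9*y - 7) + r*(12*y^2 + 19*y + 7) - 4*y^3 - 10*y^2 - 8*y - 2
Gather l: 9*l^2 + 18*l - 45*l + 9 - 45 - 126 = 9*l^2 - 27*l - 162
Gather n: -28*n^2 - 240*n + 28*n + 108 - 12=-28*n^2 - 212*n + 96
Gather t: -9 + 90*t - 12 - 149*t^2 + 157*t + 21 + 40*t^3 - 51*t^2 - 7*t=40*t^3 - 200*t^2 + 240*t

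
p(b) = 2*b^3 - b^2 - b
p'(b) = 6*b^2 - 2*b - 1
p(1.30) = 1.40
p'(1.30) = 6.54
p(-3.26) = -76.66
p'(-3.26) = 69.29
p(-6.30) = -533.48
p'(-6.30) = 249.74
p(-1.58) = -8.81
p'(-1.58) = 17.14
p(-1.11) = -2.86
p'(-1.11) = 8.61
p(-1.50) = -7.50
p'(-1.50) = 15.50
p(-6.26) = -523.56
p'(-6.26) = 246.65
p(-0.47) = 0.04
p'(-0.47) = 1.27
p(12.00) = 3300.00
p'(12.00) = 839.00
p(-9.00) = -1530.00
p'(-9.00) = 503.00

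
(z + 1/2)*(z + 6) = z^2 + 13*z/2 + 3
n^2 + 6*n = n*(n + 6)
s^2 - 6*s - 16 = (s - 8)*(s + 2)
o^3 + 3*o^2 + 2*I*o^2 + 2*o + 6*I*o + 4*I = (o + 1)*(o + 2)*(o + 2*I)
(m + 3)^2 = m^2 + 6*m + 9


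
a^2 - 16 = (a - 4)*(a + 4)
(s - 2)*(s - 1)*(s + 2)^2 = s^4 + s^3 - 6*s^2 - 4*s + 8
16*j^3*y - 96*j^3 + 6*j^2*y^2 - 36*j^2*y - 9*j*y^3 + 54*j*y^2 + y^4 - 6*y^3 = (-8*j + y)*(-2*j + y)*(j + y)*(y - 6)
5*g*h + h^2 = h*(5*g + h)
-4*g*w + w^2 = w*(-4*g + w)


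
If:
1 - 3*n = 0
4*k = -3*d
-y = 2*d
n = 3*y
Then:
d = -1/18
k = 1/24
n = 1/3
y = 1/9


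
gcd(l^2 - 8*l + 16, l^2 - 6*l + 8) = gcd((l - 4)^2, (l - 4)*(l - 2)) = l - 4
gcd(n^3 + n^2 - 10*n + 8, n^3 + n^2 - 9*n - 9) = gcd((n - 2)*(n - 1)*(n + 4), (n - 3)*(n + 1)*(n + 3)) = 1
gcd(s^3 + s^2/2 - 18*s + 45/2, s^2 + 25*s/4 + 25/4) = s + 5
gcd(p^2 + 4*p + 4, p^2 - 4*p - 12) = p + 2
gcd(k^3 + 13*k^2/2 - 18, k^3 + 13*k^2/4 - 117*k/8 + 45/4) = k^2 + 9*k/2 - 9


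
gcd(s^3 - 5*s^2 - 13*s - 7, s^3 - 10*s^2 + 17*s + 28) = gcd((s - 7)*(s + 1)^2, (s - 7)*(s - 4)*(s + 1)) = s^2 - 6*s - 7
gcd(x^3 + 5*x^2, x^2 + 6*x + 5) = x + 5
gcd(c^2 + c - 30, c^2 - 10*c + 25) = c - 5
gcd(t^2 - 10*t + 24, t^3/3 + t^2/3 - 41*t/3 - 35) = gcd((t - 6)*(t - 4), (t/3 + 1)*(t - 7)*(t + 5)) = 1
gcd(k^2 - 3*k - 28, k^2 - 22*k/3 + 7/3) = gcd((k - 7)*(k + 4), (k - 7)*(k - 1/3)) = k - 7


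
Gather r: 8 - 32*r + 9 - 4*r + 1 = 18 - 36*r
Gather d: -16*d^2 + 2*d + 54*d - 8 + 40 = -16*d^2 + 56*d + 32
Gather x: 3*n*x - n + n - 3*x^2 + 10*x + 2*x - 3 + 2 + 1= -3*x^2 + x*(3*n + 12)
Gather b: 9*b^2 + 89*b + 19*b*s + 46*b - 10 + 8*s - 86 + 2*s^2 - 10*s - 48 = 9*b^2 + b*(19*s + 135) + 2*s^2 - 2*s - 144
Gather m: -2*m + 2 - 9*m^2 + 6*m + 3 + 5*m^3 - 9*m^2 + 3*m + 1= 5*m^3 - 18*m^2 + 7*m + 6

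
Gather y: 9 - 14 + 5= 0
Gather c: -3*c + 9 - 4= 5 - 3*c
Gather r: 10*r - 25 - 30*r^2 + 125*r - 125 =-30*r^2 + 135*r - 150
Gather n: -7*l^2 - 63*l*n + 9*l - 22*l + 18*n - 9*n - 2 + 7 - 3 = -7*l^2 - 13*l + n*(9 - 63*l) + 2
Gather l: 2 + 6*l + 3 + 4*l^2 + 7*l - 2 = 4*l^2 + 13*l + 3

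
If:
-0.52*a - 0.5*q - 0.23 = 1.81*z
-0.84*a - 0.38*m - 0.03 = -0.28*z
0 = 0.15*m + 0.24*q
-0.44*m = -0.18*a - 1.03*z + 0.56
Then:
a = 1.04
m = -3.10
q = 1.94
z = -0.96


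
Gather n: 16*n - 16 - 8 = 16*n - 24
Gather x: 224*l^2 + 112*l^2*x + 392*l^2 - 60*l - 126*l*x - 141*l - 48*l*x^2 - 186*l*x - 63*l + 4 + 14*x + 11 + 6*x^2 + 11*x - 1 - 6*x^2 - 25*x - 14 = 616*l^2 - 48*l*x^2 - 264*l + x*(112*l^2 - 312*l)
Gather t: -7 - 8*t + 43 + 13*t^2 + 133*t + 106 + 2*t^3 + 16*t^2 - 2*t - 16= 2*t^3 + 29*t^2 + 123*t + 126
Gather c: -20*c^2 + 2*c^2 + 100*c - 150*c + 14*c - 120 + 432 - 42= -18*c^2 - 36*c + 270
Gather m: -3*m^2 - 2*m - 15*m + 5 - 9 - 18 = -3*m^2 - 17*m - 22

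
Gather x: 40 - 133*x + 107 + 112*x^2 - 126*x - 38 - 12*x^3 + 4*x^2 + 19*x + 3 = -12*x^3 + 116*x^2 - 240*x + 112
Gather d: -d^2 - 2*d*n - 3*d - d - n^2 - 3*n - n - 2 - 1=-d^2 + d*(-2*n - 4) - n^2 - 4*n - 3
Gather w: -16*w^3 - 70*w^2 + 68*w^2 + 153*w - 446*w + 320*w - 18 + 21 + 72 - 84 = -16*w^3 - 2*w^2 + 27*w - 9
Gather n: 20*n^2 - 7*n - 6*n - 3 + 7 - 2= 20*n^2 - 13*n + 2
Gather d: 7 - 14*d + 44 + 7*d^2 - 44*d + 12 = 7*d^2 - 58*d + 63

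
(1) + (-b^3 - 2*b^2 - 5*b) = -b^3 - 2*b^2 - 5*b + 1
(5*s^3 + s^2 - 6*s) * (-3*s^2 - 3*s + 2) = -15*s^5 - 18*s^4 + 25*s^3 + 20*s^2 - 12*s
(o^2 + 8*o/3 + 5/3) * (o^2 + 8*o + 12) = o^4 + 32*o^3/3 + 35*o^2 + 136*o/3 + 20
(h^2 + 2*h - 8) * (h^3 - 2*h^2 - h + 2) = h^5 - 13*h^3 + 16*h^2 + 12*h - 16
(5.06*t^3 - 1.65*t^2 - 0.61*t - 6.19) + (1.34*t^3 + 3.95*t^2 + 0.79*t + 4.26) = 6.4*t^3 + 2.3*t^2 + 0.18*t - 1.93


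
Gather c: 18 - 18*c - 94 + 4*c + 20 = -14*c - 56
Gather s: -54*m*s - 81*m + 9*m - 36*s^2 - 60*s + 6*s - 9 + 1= -72*m - 36*s^2 + s*(-54*m - 54) - 8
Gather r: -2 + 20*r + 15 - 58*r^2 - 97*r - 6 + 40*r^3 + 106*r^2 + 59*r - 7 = 40*r^3 + 48*r^2 - 18*r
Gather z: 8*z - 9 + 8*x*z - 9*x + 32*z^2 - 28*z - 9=-9*x + 32*z^2 + z*(8*x - 20) - 18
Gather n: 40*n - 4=40*n - 4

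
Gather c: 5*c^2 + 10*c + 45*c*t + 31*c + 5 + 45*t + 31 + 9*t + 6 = 5*c^2 + c*(45*t + 41) + 54*t + 42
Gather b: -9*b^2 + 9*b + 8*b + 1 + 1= -9*b^2 + 17*b + 2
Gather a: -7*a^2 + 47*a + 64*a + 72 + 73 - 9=-7*a^2 + 111*a + 136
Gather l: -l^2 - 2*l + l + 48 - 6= -l^2 - l + 42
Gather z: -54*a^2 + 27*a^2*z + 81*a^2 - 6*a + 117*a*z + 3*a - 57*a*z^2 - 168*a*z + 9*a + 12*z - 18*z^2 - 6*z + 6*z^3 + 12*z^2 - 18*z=27*a^2 + 6*a + 6*z^3 + z^2*(-57*a - 6) + z*(27*a^2 - 51*a - 12)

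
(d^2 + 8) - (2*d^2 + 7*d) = -d^2 - 7*d + 8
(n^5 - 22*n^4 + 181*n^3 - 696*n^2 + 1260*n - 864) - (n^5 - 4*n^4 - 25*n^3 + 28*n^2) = -18*n^4 + 206*n^3 - 724*n^2 + 1260*n - 864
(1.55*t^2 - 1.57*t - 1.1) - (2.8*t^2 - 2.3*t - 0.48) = -1.25*t^2 + 0.73*t - 0.62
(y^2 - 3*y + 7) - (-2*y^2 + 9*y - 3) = 3*y^2 - 12*y + 10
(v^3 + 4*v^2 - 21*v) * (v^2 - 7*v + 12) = v^5 - 3*v^4 - 37*v^3 + 195*v^2 - 252*v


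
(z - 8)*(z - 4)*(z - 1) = z^3 - 13*z^2 + 44*z - 32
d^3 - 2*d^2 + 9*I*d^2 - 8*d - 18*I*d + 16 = (d - 2)*(d + I)*(d + 8*I)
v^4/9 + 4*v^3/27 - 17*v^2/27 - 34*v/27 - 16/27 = (v/3 + 1/3)^2*(v - 8/3)*(v + 2)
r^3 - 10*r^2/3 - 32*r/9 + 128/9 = (r - 8/3)^2*(r + 2)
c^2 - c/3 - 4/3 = (c - 4/3)*(c + 1)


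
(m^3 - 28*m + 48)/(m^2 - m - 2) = (m^2 + 2*m - 24)/(m + 1)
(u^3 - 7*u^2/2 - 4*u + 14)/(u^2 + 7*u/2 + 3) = (2*u^2 - 11*u + 14)/(2*u + 3)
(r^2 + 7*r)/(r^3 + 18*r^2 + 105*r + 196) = r/(r^2 + 11*r + 28)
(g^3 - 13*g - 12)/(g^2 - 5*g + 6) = (g^3 - 13*g - 12)/(g^2 - 5*g + 6)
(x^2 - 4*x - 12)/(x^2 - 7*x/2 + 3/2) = 2*(x^2 - 4*x - 12)/(2*x^2 - 7*x + 3)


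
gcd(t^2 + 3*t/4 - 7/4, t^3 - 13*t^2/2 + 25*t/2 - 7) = t - 1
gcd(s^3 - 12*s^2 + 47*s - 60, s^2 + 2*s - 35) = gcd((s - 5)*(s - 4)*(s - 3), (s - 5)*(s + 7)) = s - 5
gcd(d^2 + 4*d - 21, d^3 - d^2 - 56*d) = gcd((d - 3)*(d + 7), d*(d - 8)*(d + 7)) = d + 7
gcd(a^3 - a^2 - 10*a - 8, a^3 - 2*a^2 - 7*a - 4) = a^2 - 3*a - 4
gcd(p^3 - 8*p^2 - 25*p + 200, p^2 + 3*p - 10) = p + 5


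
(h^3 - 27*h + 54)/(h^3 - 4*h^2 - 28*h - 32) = (-h^3 + 27*h - 54)/(-h^3 + 4*h^2 + 28*h + 32)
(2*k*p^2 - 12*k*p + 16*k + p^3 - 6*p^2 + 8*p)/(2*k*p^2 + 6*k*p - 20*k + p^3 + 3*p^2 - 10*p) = (p - 4)/(p + 5)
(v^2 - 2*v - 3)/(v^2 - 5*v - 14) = (-v^2 + 2*v + 3)/(-v^2 + 5*v + 14)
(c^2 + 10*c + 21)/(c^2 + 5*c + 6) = (c + 7)/(c + 2)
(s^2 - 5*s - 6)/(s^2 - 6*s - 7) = (s - 6)/(s - 7)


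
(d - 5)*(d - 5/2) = d^2 - 15*d/2 + 25/2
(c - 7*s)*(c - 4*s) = c^2 - 11*c*s + 28*s^2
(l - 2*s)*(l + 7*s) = l^2 + 5*l*s - 14*s^2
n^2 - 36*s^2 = (n - 6*s)*(n + 6*s)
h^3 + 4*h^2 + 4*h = h*(h + 2)^2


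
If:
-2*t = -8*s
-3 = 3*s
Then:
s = -1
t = -4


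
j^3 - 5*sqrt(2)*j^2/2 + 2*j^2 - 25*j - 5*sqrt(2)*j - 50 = (j + 2)*(j - 5*sqrt(2))*(j + 5*sqrt(2)/2)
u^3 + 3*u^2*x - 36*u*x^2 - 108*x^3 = (u - 6*x)*(u + 3*x)*(u + 6*x)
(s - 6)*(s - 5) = s^2 - 11*s + 30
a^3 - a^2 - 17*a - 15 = (a - 5)*(a + 1)*(a + 3)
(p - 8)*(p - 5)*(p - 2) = p^3 - 15*p^2 + 66*p - 80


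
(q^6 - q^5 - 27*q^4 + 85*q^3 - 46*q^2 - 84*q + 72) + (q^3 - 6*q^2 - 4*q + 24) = q^6 - q^5 - 27*q^4 + 86*q^3 - 52*q^2 - 88*q + 96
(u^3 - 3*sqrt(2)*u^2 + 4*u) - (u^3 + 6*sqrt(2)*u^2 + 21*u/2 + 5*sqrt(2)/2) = -9*sqrt(2)*u^2 - 13*u/2 - 5*sqrt(2)/2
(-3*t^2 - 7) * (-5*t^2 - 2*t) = 15*t^4 + 6*t^3 + 35*t^2 + 14*t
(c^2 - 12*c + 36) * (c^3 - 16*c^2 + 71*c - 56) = c^5 - 28*c^4 + 299*c^3 - 1484*c^2 + 3228*c - 2016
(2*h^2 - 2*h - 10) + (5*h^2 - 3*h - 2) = 7*h^2 - 5*h - 12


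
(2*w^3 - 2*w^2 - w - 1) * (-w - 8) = -2*w^4 - 14*w^3 + 17*w^2 + 9*w + 8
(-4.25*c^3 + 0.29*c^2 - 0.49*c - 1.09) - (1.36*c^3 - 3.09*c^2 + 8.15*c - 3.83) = -5.61*c^3 + 3.38*c^2 - 8.64*c + 2.74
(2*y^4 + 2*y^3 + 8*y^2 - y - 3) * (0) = 0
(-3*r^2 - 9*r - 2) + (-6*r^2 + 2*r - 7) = -9*r^2 - 7*r - 9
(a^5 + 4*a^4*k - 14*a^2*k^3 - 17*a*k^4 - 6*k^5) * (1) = a^5 + 4*a^4*k - 14*a^2*k^3 - 17*a*k^4 - 6*k^5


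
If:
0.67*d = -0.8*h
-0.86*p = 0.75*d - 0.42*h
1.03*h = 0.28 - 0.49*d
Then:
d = -0.75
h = 0.63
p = 0.96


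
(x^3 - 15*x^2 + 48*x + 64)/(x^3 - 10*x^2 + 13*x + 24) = (x - 8)/(x - 3)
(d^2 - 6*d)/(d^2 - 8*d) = (d - 6)/(d - 8)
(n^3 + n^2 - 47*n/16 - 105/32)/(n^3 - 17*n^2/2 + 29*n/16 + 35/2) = (n + 3/2)/(n - 8)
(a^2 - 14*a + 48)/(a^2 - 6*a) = (a - 8)/a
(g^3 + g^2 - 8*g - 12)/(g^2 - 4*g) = (g^3 + g^2 - 8*g - 12)/(g*(g - 4))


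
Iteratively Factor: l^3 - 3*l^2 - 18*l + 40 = (l - 5)*(l^2 + 2*l - 8) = (l - 5)*(l + 4)*(l - 2)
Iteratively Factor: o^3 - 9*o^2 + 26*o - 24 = (o - 4)*(o^2 - 5*o + 6) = (o - 4)*(o - 2)*(o - 3)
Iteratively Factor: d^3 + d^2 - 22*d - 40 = (d - 5)*(d^2 + 6*d + 8) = (d - 5)*(d + 2)*(d + 4)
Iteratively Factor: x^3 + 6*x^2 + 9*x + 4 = (x + 1)*(x^2 + 5*x + 4) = (x + 1)^2*(x + 4)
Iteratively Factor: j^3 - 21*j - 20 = (j + 1)*(j^2 - j - 20) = (j + 1)*(j + 4)*(j - 5)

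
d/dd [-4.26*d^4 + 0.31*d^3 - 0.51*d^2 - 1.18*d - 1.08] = -17.04*d^3 + 0.93*d^2 - 1.02*d - 1.18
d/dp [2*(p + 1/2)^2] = 4*p + 2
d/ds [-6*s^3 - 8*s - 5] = -18*s^2 - 8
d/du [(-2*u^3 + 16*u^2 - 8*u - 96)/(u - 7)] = 2*(-2*u^3 + 29*u^2 - 112*u + 76)/(u^2 - 14*u + 49)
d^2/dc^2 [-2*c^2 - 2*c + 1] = -4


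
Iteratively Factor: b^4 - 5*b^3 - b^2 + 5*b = (b + 1)*(b^3 - 6*b^2 + 5*b) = (b - 5)*(b + 1)*(b^2 - b) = (b - 5)*(b - 1)*(b + 1)*(b)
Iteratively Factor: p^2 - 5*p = (p)*(p - 5)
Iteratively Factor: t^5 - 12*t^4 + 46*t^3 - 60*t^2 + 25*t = (t - 1)*(t^4 - 11*t^3 + 35*t^2 - 25*t) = t*(t - 1)*(t^3 - 11*t^2 + 35*t - 25) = t*(t - 5)*(t - 1)*(t^2 - 6*t + 5) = t*(t - 5)*(t - 1)^2*(t - 5)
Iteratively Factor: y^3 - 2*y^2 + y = (y - 1)*(y^2 - y) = (y - 1)^2*(y)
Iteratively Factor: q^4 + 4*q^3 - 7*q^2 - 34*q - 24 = (q + 1)*(q^3 + 3*q^2 - 10*q - 24) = (q - 3)*(q + 1)*(q^2 + 6*q + 8) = (q - 3)*(q + 1)*(q + 4)*(q + 2)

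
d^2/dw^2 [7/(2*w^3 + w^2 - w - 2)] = 14*(-(6*w + 1)*(2*w^3 + w^2 - w - 2) + (6*w^2 + 2*w - 1)^2)/(2*w^3 + w^2 - w - 2)^3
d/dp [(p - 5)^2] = 2*p - 10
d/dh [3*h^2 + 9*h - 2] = 6*h + 9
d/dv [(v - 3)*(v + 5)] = 2*v + 2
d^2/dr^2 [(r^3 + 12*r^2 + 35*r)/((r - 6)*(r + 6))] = 2*(71*r^3 + 1296*r^2 + 7668*r + 15552)/(r^6 - 108*r^4 + 3888*r^2 - 46656)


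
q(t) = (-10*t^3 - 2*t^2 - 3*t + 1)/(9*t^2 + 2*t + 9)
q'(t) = (-18*t - 2)*(-10*t^3 - 2*t^2 - 3*t + 1)/(9*t^2 + 2*t + 9)^2 + (-30*t^2 - 4*t - 3)/(9*t^2 + 2*t + 9) = (-90*t^4 - 40*t^3 - 247*t^2 - 54*t - 29)/(81*t^4 + 36*t^3 + 166*t^2 + 36*t + 81)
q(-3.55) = 3.76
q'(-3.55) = -1.16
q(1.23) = -0.97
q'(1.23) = -1.19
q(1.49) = -1.28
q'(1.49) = -1.21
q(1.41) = -1.19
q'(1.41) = -1.21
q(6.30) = -6.86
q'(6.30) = -1.13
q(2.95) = -3.02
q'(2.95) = -1.17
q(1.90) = -1.78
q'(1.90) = -1.20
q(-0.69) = 0.45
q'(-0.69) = -0.82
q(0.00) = 0.11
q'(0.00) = -0.36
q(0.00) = 0.11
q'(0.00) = -0.36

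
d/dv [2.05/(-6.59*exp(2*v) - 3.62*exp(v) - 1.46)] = (27.019*exp(v) + 7.421)*exp(v)/(6.59*exp(2*v) + 3.62*exp(v) + 1.46)^2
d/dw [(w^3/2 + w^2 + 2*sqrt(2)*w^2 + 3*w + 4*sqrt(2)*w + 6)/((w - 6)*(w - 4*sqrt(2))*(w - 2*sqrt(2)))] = (-5*sqrt(2)*w^4 - 4*w^4 + 10*w^3 + 28*sqrt(2)*w^3 + 64*w^2 + 110*sqrt(2)*w^2 - 312*sqrt(2)*w - 120*w - 600*sqrt(2) - 384)/(w^6 - 12*sqrt(2)*w^5 - 12*w^5 + 140*w^4 + 144*sqrt(2)*w^4 - 1248*w^3 - 624*sqrt(2)*w^3 + 2304*sqrt(2)*w^2 + 4000*w^2 - 6912*sqrt(2)*w - 3072*w + 9216)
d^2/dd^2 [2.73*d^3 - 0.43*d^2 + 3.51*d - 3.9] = 16.38*d - 0.86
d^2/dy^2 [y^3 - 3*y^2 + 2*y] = 6*y - 6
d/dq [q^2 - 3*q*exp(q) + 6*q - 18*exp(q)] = -3*q*exp(q) + 2*q - 21*exp(q) + 6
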